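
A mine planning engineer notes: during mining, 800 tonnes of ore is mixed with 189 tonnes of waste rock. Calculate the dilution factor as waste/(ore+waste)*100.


19.1102%

Total material = ore + waste
= 800 + 189 = 989 tonnes
Dilution = waste / total * 100
= 189 / 989 * 100
= 0.1911021234 * 100
= 19.1102%


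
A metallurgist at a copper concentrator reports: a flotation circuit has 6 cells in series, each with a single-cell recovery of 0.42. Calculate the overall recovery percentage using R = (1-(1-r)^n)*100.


96.1931%

Complement of single-cell recovery:
1 - r = 1 - 0.42 = 0.58
Raise to power n:
(1 - r)^6 = 0.58^6 = 0.03806869254
Overall recovery:
R = (1 - 0.03806869254) * 100
= 96.1931%


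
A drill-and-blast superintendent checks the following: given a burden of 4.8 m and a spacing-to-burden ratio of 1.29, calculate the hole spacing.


Spacing = burden * ratio
= 4.8 * 1.29
= 6.192 m

6.192 m


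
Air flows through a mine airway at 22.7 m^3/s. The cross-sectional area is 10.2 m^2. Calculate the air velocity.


2.2255 m/s

Velocity = flow rate / cross-sectional area
= 22.7 / 10.2
= 2.2255 m/s


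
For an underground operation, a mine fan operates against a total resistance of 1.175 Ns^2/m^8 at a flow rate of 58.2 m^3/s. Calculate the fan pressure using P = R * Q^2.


3980.007 Pa

Compute Q^2:
Q^2 = 58.2^2 = 3387.24
Compute pressure:
P = R * Q^2 = 1.175 * 3387.24
= 3980.007 Pa


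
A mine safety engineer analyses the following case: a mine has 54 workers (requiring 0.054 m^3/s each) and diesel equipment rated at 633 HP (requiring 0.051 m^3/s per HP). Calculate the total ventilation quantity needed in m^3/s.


Airflow for workers:
Q_people = 54 * 0.054 = 2.916 m^3/s
Airflow for diesel equipment:
Q_diesel = 633 * 0.051 = 32.283 m^3/s
Total ventilation:
Q_total = 2.916 + 32.283
= 35.199 m^3/s

35.199 m^3/s


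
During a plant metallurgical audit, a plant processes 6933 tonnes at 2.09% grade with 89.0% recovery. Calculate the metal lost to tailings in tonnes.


Total metal in feed:
= 6933 * 2.09 / 100 = 144.8997 tonnes
Metal recovered:
= 144.8997 * 89.0 / 100 = 128.960733 tonnes
Metal lost to tailings:
= 144.8997 - 128.960733
= 15.939 tonnes

15.939 tonnes


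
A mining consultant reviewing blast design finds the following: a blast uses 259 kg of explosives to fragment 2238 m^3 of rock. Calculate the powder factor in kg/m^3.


0.1157 kg/m^3

Powder factor = explosive mass / rock volume
= 259 / 2238
= 0.1157 kg/m^3


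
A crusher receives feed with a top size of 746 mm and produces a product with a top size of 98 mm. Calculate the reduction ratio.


7.6122

Reduction ratio = feed size / product size
= 746 / 98
= 7.6122


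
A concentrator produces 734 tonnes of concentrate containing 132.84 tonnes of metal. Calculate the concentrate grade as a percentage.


18.0981%

Grade = (metal in concentrate / concentrate mass) * 100
= (132.84 / 734) * 100
= 0.1809809264 * 100
= 18.0981%


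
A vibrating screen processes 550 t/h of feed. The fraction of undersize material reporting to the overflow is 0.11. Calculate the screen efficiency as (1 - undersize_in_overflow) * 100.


Screen efficiency = (1 - fraction of undersize in overflow) * 100
= (1 - 0.11) * 100
= 0.89 * 100
= 89.0%

89.0%


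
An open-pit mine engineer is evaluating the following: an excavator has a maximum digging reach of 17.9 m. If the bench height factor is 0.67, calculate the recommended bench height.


11.993 m

Bench height = reach * factor
= 17.9 * 0.67
= 11.993 m


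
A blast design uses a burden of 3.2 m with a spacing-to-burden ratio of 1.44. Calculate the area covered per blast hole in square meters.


14.7456 m^2

First, find the spacing:
Spacing = burden * ratio = 3.2 * 1.44
= 4.608 m
Then, calculate the area:
Area = burden * spacing = 3.2 * 4.608
= 14.7456 m^2


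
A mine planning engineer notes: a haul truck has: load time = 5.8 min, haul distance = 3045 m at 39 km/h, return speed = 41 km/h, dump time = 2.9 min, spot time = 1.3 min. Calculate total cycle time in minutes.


Convert haul speed to m/min: 39 * 1000/60 = 650 m/min
Haul time = 3045 / 650 = 4.684615385 min
Convert return speed to m/min: 41 * 1000/60 = 683.3333333 m/min
Return time = 3045 / 683.3333333 = 4.456097561 min
Total cycle time:
= 5.8 + 4.684615385 + 2.9 + 4.456097561 + 1.3
= 19.1407 min

19.1407 min


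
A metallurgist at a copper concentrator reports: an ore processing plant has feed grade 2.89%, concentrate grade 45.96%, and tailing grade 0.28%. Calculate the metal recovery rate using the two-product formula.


Using the two-product formula:
R = 100 * c * (f - t) / (f * (c - t))
Numerator = 100 * 45.96 * (2.89 - 0.28)
= 100 * 45.96 * 2.61
= 11995.56
Denominator = 2.89 * (45.96 - 0.28)
= 2.89 * 45.68
= 132.0152
R = 11995.56 / 132.0152
= 90.865%

90.865%


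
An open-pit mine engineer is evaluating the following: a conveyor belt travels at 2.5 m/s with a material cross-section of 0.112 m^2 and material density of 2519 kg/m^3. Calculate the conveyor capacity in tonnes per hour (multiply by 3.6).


2539.152 t/h

Volumetric flow = speed * area
= 2.5 * 0.112 = 0.28 m^3/s
Mass flow = volumetric * density
= 0.28 * 2519 = 705.32 kg/s
Convert to t/h: multiply by 3.6
Capacity = 705.32 * 3.6
= 2539.152 t/h


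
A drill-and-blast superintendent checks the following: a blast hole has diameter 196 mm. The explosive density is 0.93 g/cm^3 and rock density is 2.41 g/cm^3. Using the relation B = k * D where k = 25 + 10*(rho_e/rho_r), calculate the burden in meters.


5.6563 m

First, compute k:
rho_e / rho_r = 0.93 / 2.41 = 0.3858921162
k = 25 + 10 * 0.3858921162 = 28.85892116
Then, compute burden:
B = k * D / 1000 = 28.85892116 * 196 / 1000
= 5656.348548 / 1000
= 5.6563 m


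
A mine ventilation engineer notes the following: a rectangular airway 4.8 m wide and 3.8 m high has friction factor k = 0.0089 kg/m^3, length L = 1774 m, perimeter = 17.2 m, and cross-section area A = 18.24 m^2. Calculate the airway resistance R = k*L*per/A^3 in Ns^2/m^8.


Compute the numerator:
k * L * per = 0.0089 * 1774 * 17.2
= 271.56392
Compute the denominator:
A^3 = 18.24^3 = 6068.404224
Resistance:
R = 271.56392 / 6068.404224
= 0.0448 Ns^2/m^8

0.0448 Ns^2/m^8


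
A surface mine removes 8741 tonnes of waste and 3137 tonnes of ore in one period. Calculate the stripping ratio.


2.7864

Stripping ratio = waste tonnage / ore tonnage
= 8741 / 3137
= 2.7864


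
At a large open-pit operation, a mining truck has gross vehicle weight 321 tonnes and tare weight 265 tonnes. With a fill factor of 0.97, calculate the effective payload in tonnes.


54.32 tonnes

Maximum payload = gross - tare
= 321 - 265 = 56 tonnes
Effective payload = max payload * fill factor
= 56 * 0.97
= 54.32 tonnes


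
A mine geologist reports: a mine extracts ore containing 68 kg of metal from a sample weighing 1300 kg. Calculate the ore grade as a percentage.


5.2308%

Ore grade = (metal mass / ore mass) * 100
= (68 / 1300) * 100
= 0.05230769231 * 100
= 5.2308%


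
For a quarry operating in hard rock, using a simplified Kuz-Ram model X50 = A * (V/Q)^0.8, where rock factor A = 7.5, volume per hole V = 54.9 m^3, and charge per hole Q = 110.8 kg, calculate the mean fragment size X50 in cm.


Compute V/Q:
V/Q = 54.9 / 110.8 = 0.4954873646
Raise to the power 0.8:
(V/Q)^0.8 = 0.4954873646^0.8 = 0.5701984957
Multiply by A:
X50 = 7.5 * 0.5701984957
= 4.2765 cm

4.2765 cm


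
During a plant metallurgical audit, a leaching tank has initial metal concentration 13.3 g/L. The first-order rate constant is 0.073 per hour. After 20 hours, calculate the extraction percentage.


76.7764%

Compute the exponent:
-k * t = -0.073 * 20 = -1.46
Remaining concentration:
C = 13.3 * exp(-1.46)
= 13.3 * 0.2322362747
= 3.088742454 g/L
Extracted = 13.3 - 3.088742454 = 10.21125755 g/L
Extraction % = 10.21125755 / 13.3 * 100
= 76.7764%


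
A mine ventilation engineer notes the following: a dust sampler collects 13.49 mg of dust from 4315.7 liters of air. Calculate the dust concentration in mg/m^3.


Convert liters to m^3: 1 m^3 = 1000 L
Concentration = mass / volume * 1000
= 13.49 / 4315.7 * 1000
= 0.00312579651 * 1000
= 3.1258 mg/m^3

3.1258 mg/m^3


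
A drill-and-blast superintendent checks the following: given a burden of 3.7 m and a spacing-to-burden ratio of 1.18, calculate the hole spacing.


4.366 m

Spacing = burden * ratio
= 3.7 * 1.18
= 4.366 m


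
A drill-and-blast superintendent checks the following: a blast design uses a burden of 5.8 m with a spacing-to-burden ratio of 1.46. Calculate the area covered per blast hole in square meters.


49.1144 m^2

First, find the spacing:
Spacing = burden * ratio = 5.8 * 1.46
= 8.468 m
Then, calculate the area:
Area = burden * spacing = 5.8 * 8.468
= 49.1144 m^2


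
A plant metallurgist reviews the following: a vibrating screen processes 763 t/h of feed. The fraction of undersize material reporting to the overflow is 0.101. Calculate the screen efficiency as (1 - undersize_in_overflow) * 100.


89.9%

Screen efficiency = (1 - fraction of undersize in overflow) * 100
= (1 - 0.101) * 100
= 0.899 * 100
= 89.9%


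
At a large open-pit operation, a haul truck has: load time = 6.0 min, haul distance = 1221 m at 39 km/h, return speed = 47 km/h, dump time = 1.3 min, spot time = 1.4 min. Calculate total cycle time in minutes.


12.1372 min

Convert haul speed to m/min: 39 * 1000/60 = 650 m/min
Haul time = 1221 / 650 = 1.878461538 min
Convert return speed to m/min: 47 * 1000/60 = 783.3333333 m/min
Return time = 1221 / 783.3333333 = 1.558723404 min
Total cycle time:
= 6.0 + 1.878461538 + 1.3 + 1.558723404 + 1.4
= 12.1372 min


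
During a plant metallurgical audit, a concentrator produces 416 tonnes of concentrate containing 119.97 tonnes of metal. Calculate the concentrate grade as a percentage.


28.8389%

Grade = (metal in concentrate / concentrate mass) * 100
= (119.97 / 416) * 100
= 0.2883894231 * 100
= 28.8389%


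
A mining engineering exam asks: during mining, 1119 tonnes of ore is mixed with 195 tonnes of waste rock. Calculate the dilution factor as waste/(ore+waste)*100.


14.8402%

Total material = ore + waste
= 1119 + 195 = 1314 tonnes
Dilution = waste / total * 100
= 195 / 1314 * 100
= 0.1484018265 * 100
= 14.8402%


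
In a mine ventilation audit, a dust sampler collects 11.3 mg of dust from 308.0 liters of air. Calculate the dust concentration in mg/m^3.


Convert liters to m^3: 1 m^3 = 1000 L
Concentration = mass / volume * 1000
= 11.3 / 308.0 * 1000
= 0.03668831169 * 1000
= 36.6883 mg/m^3

36.6883 mg/m^3


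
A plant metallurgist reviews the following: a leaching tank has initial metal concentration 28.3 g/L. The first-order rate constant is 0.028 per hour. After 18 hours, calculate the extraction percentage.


Compute the exponent:
-k * t = -0.028 * 18 = -0.504
Remaining concentration:
C = 28.3 * exp(-0.504)
= 28.3 * 0.6041093829
= 17.09629553 g/L
Extracted = 28.3 - 17.09629553 = 11.20370447 g/L
Extraction % = 11.20370447 / 28.3 * 100
= 39.5891%

39.5891%


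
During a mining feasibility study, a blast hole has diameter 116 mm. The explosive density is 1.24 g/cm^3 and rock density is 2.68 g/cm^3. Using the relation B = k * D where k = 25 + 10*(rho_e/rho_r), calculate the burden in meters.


3.4367 m

First, compute k:
rho_e / rho_r = 1.24 / 2.68 = 0.4626865672
k = 25 + 10 * 0.4626865672 = 29.62686567
Then, compute burden:
B = k * D / 1000 = 29.62686567 * 116 / 1000
= 3436.716418 / 1000
= 3.4367 m


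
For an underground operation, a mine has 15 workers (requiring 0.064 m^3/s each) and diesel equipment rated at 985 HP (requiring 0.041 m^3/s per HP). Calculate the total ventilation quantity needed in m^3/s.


Airflow for workers:
Q_people = 15 * 0.064 = 0.96 m^3/s
Airflow for diesel equipment:
Q_diesel = 985 * 0.041 = 40.385 m^3/s
Total ventilation:
Q_total = 0.96 + 40.385
= 41.345 m^3/s

41.345 m^3/s


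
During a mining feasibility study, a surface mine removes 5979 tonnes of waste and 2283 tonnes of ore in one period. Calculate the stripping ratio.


2.6189

Stripping ratio = waste tonnage / ore tonnage
= 5979 / 2283
= 2.6189


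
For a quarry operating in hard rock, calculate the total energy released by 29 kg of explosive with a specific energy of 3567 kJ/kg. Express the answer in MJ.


Energy = mass * specific_energy / 1000
= 29 * 3567 / 1000
= 103443 / 1000
= 103.443 MJ

103.443 MJ


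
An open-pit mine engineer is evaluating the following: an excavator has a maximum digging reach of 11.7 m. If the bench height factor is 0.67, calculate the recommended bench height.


Bench height = reach * factor
= 11.7 * 0.67
= 7.839 m

7.839 m


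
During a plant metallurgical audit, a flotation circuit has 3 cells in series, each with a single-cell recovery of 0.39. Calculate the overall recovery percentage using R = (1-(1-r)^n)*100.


77.3019%

Complement of single-cell recovery:
1 - r = 1 - 0.39 = 0.61
Raise to power n:
(1 - r)^3 = 0.61^3 = 0.226981
Overall recovery:
R = (1 - 0.226981) * 100
= 77.3019%


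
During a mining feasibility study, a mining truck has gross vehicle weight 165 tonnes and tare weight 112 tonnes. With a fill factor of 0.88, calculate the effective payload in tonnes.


46.64 tonnes

Maximum payload = gross - tare
= 165 - 112 = 53 tonnes
Effective payload = max payload * fill factor
= 53 * 0.88
= 46.64 tonnes


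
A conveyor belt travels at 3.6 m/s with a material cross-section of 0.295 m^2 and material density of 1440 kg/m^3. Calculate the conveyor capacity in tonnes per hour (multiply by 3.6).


Volumetric flow = speed * area
= 3.6 * 0.295 = 1.062 m^3/s
Mass flow = volumetric * density
= 1.062 * 1440 = 1529.28 kg/s
Convert to t/h: multiply by 3.6
Capacity = 1529.28 * 3.6
= 5505.408 t/h

5505.408 t/h


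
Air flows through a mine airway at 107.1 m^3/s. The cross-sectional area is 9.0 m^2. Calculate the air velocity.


Velocity = flow rate / cross-sectional area
= 107.1 / 9.0
= 11.9 m/s

11.9 m/s


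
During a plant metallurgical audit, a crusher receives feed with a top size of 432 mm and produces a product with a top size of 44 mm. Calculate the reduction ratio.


Reduction ratio = feed size / product size
= 432 / 44
= 9.8182

9.8182


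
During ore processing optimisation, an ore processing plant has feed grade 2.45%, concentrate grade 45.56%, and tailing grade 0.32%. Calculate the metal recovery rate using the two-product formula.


Using the two-product formula:
R = 100 * c * (f - t) / (f * (c - t))
Numerator = 100 * 45.56 * (2.45 - 0.32)
= 100 * 45.56 * 2.13
= 9704.28
Denominator = 2.45 * (45.56 - 0.32)
= 2.45 * 45.24
= 110.838
R = 9704.28 / 110.838
= 87.5537%

87.5537%


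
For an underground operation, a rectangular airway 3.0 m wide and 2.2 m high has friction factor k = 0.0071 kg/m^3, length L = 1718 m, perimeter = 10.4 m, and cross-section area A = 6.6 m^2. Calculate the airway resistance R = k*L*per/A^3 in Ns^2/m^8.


0.4412 Ns^2/m^8

Compute the numerator:
k * L * per = 0.0071 * 1718 * 10.4
= 126.85712
Compute the denominator:
A^3 = 6.6^3 = 287.496
Resistance:
R = 126.85712 / 287.496
= 0.4412 Ns^2/m^8


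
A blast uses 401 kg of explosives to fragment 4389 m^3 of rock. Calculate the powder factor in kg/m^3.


0.0914 kg/m^3

Powder factor = explosive mass / rock volume
= 401 / 4389
= 0.0914 kg/m^3


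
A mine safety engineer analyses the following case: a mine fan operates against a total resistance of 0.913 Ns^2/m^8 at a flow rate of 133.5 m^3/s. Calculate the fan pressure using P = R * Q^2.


Compute Q^2:
Q^2 = 133.5^2 = 17822.25
Compute pressure:
P = R * Q^2 = 0.913 * 17822.25
= 16271.7143 Pa

16271.7143 Pa


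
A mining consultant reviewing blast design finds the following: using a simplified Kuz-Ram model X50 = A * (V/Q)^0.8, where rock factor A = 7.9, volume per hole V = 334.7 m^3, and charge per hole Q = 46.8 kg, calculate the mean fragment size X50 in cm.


38.1202 cm

Compute V/Q:
V/Q = 334.7 / 46.8 = 7.151709402
Raise to the power 0.8:
(V/Q)^0.8 = 7.151709402^0.8 = 4.825339641
Multiply by A:
X50 = 7.9 * 4.825339641
= 38.1202 cm


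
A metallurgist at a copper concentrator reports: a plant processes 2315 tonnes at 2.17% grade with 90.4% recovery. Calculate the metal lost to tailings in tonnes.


Total metal in feed:
= 2315 * 2.17 / 100 = 50.2355 tonnes
Metal recovered:
= 50.2355 * 90.4 / 100 = 45.412892 tonnes
Metal lost to tailings:
= 50.2355 - 45.412892
= 4.8226 tonnes

4.8226 tonnes


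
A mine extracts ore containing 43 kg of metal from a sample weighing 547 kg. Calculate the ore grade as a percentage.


Ore grade = (metal mass / ore mass) * 100
= (43 / 547) * 100
= 0.07861060329 * 100
= 7.8611%

7.8611%


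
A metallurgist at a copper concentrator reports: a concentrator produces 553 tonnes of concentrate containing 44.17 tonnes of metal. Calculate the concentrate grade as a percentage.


Grade = (metal in concentrate / concentrate mass) * 100
= (44.17 / 553) * 100
= 0.07987341772 * 100
= 7.9873%

7.9873%


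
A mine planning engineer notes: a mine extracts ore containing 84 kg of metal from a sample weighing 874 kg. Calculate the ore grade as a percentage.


Ore grade = (metal mass / ore mass) * 100
= (84 / 874) * 100
= 0.09610983982 * 100
= 9.611%

9.611%


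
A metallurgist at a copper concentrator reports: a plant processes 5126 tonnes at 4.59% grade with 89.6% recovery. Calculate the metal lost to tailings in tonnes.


24.4695 tonnes

Total metal in feed:
= 5126 * 4.59 / 100 = 235.2834 tonnes
Metal recovered:
= 235.2834 * 89.6 / 100 = 210.8139264 tonnes
Metal lost to tailings:
= 235.2834 - 210.8139264
= 24.4695 tonnes


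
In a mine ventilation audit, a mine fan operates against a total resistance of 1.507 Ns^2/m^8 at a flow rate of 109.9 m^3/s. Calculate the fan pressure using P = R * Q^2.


18201.5611 Pa

Compute Q^2:
Q^2 = 109.9^2 = 12078.01
Compute pressure:
P = R * Q^2 = 1.507 * 12078.01
= 18201.5611 Pa


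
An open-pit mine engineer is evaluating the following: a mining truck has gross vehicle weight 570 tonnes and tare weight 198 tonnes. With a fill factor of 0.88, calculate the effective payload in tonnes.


Maximum payload = gross - tare
= 570 - 198 = 372 tonnes
Effective payload = max payload * fill factor
= 372 * 0.88
= 327.36 tonnes

327.36 tonnes


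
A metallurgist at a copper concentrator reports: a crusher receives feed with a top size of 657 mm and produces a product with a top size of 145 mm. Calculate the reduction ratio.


4.531

Reduction ratio = feed size / product size
= 657 / 145
= 4.531


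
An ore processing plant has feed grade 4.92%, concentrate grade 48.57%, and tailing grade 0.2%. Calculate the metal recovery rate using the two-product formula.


96.3316%

Using the two-product formula:
R = 100 * c * (f - t) / (f * (c - t))
Numerator = 100 * 48.57 * (4.92 - 0.2)
= 100 * 48.57 * 4.72
= 22925.04
Denominator = 4.92 * (48.57 - 0.2)
= 4.92 * 48.37
= 237.9804
R = 22925.04 / 237.9804
= 96.3316%


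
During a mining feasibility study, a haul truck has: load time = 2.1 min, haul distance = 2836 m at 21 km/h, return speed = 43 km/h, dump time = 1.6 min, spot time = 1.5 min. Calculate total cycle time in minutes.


17.2601 min

Convert haul speed to m/min: 21 * 1000/60 = 350 m/min
Haul time = 2836 / 350 = 8.102857143 min
Convert return speed to m/min: 43 * 1000/60 = 716.6666667 m/min
Return time = 2836 / 716.6666667 = 3.957209302 min
Total cycle time:
= 2.1 + 8.102857143 + 1.6 + 3.957209302 + 1.5
= 17.2601 min


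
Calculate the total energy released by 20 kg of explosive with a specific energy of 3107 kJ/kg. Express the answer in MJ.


62.14 MJ

Energy = mass * specific_energy / 1000
= 20 * 3107 / 1000
= 62140 / 1000
= 62.14 MJ


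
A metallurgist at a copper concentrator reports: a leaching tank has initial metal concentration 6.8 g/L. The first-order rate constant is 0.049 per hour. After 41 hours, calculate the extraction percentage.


Compute the exponent:
-k * t = -0.049 * 41 = -2.009
Remaining concentration:
C = 6.8 * exp(-2.009)
= 6.8 * 0.1341227304
= 0.9120345664 g/L
Extracted = 6.8 - 0.9120345664 = 5.887965434 g/L
Extraction % = 5.887965434 / 6.8 * 100
= 86.5877%

86.5877%


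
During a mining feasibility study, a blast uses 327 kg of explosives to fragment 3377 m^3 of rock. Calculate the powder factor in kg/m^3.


0.0968 kg/m^3

Powder factor = explosive mass / rock volume
= 327 / 3377
= 0.0968 kg/m^3


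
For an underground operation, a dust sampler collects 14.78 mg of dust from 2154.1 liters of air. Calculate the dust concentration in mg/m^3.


Convert liters to m^3: 1 m^3 = 1000 L
Concentration = mass / volume * 1000
= 14.78 / 2154.1 * 1000
= 0.0068613342 * 1000
= 6.8613 mg/m^3

6.8613 mg/m^3


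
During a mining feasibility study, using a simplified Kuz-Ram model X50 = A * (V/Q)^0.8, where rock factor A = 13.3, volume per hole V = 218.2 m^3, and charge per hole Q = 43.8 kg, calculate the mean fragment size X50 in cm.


48.0569 cm

Compute V/Q:
V/Q = 218.2 / 43.8 = 4.98173516
Raise to the power 0.8:
(V/Q)^0.8 = 4.98173516^0.8 = 3.613304056
Multiply by A:
X50 = 13.3 * 3.613304056
= 48.0569 cm


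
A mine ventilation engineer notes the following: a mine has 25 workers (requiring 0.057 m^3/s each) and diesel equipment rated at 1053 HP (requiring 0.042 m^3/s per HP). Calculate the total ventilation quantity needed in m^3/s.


45.651 m^3/s

Airflow for workers:
Q_people = 25 * 0.057 = 1.425 m^3/s
Airflow for diesel equipment:
Q_diesel = 1053 * 0.042 = 44.226 m^3/s
Total ventilation:
Q_total = 1.425 + 44.226
= 45.651 m^3/s


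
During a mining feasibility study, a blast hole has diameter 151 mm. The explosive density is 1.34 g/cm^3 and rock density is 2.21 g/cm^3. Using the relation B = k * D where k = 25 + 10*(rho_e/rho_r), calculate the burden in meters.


First, compute k:
rho_e / rho_r = 1.34 / 2.21 = 0.6063348416
k = 25 + 10 * 0.6063348416 = 31.06334842
Then, compute burden:
B = k * D / 1000 = 31.06334842 * 151 / 1000
= 4690.565611 / 1000
= 4.6906 m

4.6906 m


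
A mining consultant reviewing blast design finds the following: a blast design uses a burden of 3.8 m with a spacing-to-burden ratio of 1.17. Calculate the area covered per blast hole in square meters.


16.8948 m^2

First, find the spacing:
Spacing = burden * ratio = 3.8 * 1.17
= 4.446 m
Then, calculate the area:
Area = burden * spacing = 3.8 * 4.446
= 16.8948 m^2


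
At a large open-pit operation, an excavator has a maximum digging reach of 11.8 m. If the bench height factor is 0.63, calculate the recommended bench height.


Bench height = reach * factor
= 11.8 * 0.63
= 7.434 m

7.434 m


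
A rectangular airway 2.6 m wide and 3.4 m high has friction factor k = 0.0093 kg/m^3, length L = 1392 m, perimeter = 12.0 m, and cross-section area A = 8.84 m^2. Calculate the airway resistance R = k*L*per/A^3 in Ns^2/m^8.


Compute the numerator:
k * L * per = 0.0093 * 1392 * 12.0
= 155.3472
Compute the denominator:
A^3 = 8.84^3 = 690.807104
Resistance:
R = 155.3472 / 690.807104
= 0.2249 Ns^2/m^8

0.2249 Ns^2/m^8


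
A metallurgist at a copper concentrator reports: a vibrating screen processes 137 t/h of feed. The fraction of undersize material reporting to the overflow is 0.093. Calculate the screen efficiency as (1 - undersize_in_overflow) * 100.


Screen efficiency = (1 - fraction of undersize in overflow) * 100
= (1 - 0.093) * 100
= 0.907 * 100
= 90.7%

90.7%


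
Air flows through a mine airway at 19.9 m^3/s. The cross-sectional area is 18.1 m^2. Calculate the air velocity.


1.0994 m/s

Velocity = flow rate / cross-sectional area
= 19.9 / 18.1
= 1.0994 m/s


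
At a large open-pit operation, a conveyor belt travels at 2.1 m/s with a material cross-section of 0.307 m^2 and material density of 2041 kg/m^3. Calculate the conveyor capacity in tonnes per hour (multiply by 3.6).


Volumetric flow = speed * area
= 2.1 * 0.307 = 0.6447 m^3/s
Mass flow = volumetric * density
= 0.6447 * 2041 = 1315.8327 kg/s
Convert to t/h: multiply by 3.6
Capacity = 1315.8327 * 3.6
= 4736.9977 t/h

4736.9977 t/h


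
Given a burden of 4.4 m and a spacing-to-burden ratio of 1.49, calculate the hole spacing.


Spacing = burden * ratio
= 4.4 * 1.49
= 6.556 m

6.556 m


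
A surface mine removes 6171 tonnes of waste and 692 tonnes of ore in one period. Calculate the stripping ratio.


8.9176

Stripping ratio = waste tonnage / ore tonnage
= 6171 / 692
= 8.9176


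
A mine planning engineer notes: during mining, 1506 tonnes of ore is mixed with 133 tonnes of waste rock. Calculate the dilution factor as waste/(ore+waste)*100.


Total material = ore + waste
= 1506 + 133 = 1639 tonnes
Dilution = waste / total * 100
= 133 / 1639 * 100
= 0.08114704088 * 100
= 8.1147%

8.1147%


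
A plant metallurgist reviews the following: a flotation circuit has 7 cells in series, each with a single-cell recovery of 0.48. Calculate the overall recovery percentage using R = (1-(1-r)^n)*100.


98.9719%

Complement of single-cell recovery:
1 - r = 1 - 0.48 = 0.52
Raise to power n:
(1 - r)^7 = 0.52^7 = 0.01028071703
Overall recovery:
R = (1 - 0.01028071703) * 100
= 98.9719%


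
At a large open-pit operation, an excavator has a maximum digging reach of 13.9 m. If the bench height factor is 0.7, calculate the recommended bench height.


Bench height = reach * factor
= 13.9 * 0.7
= 9.73 m

9.73 m


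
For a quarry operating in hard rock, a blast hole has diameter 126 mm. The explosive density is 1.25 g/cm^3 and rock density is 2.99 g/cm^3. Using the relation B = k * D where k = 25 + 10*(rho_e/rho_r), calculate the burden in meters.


3.6768 m

First, compute k:
rho_e / rho_r = 1.25 / 2.99 = 0.4180602007
k = 25 + 10 * 0.4180602007 = 29.18060201
Then, compute burden:
B = k * D / 1000 = 29.18060201 * 126 / 1000
= 3676.755853 / 1000
= 3.6768 m


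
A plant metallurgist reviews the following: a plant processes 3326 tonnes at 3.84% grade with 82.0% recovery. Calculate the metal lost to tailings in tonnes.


22.9893 tonnes

Total metal in feed:
= 3326 * 3.84 / 100 = 127.7184 tonnes
Metal recovered:
= 127.7184 * 82.0 / 100 = 104.729088 tonnes
Metal lost to tailings:
= 127.7184 - 104.729088
= 22.9893 tonnes


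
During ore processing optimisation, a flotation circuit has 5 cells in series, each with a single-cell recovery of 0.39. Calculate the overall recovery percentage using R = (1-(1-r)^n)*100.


Complement of single-cell recovery:
1 - r = 1 - 0.39 = 0.61
Raise to power n:
(1 - r)^5 = 0.61^5 = 0.0844596301
Overall recovery:
R = (1 - 0.0844596301) * 100
= 91.554%

91.554%


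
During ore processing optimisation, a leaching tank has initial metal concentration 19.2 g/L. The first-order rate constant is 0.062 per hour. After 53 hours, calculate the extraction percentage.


96.2597%

Compute the exponent:
-k * t = -0.062 * 53 = -3.286
Remaining concentration:
C = 19.2 * exp(-3.286)
= 19.2 * 0.03740316322
= 0.7181407339 g/L
Extracted = 19.2 - 0.7181407339 = 18.48185927 g/L
Extraction % = 18.48185927 / 19.2 * 100
= 96.2597%


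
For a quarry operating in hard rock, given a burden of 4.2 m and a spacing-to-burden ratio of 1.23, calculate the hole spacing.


Spacing = burden * ratio
= 4.2 * 1.23
= 5.166 m

5.166 m


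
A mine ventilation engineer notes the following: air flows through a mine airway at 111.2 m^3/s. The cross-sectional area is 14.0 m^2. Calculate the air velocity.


Velocity = flow rate / cross-sectional area
= 111.2 / 14.0
= 7.9429 m/s

7.9429 m/s


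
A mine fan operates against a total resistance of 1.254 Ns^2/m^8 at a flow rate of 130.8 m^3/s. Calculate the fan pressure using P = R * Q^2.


Compute Q^2:
Q^2 = 130.8^2 = 17108.64
Compute pressure:
P = R * Q^2 = 1.254 * 17108.64
= 21454.2346 Pa

21454.2346 Pa


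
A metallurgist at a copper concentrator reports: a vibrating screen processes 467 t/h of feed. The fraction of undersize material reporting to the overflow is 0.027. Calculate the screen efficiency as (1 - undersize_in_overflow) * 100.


Screen efficiency = (1 - fraction of undersize in overflow) * 100
= (1 - 0.027) * 100
= 0.973 * 100
= 97.3%

97.3%


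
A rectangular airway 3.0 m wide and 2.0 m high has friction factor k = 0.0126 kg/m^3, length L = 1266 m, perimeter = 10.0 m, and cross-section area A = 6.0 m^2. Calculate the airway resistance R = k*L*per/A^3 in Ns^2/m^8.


Compute the numerator:
k * L * per = 0.0126 * 1266 * 10.0
= 159.516
Compute the denominator:
A^3 = 6.0^3 = 216
Resistance:
R = 159.516 / 216
= 0.7385 Ns^2/m^8

0.7385 Ns^2/m^8


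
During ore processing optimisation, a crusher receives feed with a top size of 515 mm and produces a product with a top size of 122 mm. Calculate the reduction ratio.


4.2213

Reduction ratio = feed size / product size
= 515 / 122
= 4.2213


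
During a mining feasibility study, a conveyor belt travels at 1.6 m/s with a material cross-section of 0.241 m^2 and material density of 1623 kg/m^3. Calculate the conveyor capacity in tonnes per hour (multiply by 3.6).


2252.9837 t/h

Volumetric flow = speed * area
= 1.6 * 0.241 = 0.3856 m^3/s
Mass flow = volumetric * density
= 0.3856 * 1623 = 625.8288 kg/s
Convert to t/h: multiply by 3.6
Capacity = 625.8288 * 3.6
= 2252.9837 t/h


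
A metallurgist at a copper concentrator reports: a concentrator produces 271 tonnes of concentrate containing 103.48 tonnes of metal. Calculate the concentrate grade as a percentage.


Grade = (metal in concentrate / concentrate mass) * 100
= (103.48 / 271) * 100
= 0.3818450185 * 100
= 38.1845%

38.1845%


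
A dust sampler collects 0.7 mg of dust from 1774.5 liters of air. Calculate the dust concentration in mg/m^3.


Convert liters to m^3: 1 m^3 = 1000 L
Concentration = mass / volume * 1000
= 0.7 / 1774.5 * 1000
= 0.0003944773176 * 1000
= 0.3945 mg/m^3

0.3945 mg/m^3


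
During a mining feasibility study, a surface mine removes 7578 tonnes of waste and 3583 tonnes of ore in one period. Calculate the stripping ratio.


Stripping ratio = waste tonnage / ore tonnage
= 7578 / 3583
= 2.115

2.115


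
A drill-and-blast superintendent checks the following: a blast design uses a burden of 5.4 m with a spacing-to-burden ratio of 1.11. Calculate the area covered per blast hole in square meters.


32.3676 m^2

First, find the spacing:
Spacing = burden * ratio = 5.4 * 1.11
= 5.994 m
Then, calculate the area:
Area = burden * spacing = 5.4 * 5.994
= 32.3676 m^2


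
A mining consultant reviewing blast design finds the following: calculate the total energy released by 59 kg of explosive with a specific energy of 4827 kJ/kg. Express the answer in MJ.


284.793 MJ

Energy = mass * specific_energy / 1000
= 59 * 4827 / 1000
= 284793 / 1000
= 284.793 MJ


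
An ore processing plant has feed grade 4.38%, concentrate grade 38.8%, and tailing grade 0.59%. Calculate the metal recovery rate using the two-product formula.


Using the two-product formula:
R = 100 * c * (f - t) / (f * (c - t))
Numerator = 100 * 38.8 * (4.38 - 0.59)
= 100 * 38.8 * 3.79
= 14705.2
Denominator = 4.38 * (38.8 - 0.59)
= 4.38 * 38.21
= 167.3598
R = 14705.2 / 167.3598
= 87.8658%

87.8658%


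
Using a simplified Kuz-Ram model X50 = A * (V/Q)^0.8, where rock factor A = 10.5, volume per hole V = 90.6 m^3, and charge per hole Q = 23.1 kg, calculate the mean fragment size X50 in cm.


Compute V/Q:
V/Q = 90.6 / 23.1 = 3.922077922
Raise to the power 0.8:
(V/Q)^0.8 = 3.922077922^0.8 = 2.984097262
Multiply by A:
X50 = 10.5 * 2.984097262
= 31.333 cm

31.333 cm


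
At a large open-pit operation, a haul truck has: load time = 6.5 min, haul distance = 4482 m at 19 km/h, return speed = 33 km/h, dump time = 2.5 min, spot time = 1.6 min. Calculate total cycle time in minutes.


32.9028 min

Convert haul speed to m/min: 19 * 1000/60 = 316.6666667 m/min
Haul time = 4482 / 316.6666667 = 14.15368421 min
Convert return speed to m/min: 33 * 1000/60 = 550 m/min
Return time = 4482 / 550 = 8.149090909 min
Total cycle time:
= 6.5 + 14.15368421 + 2.5 + 8.149090909 + 1.6
= 32.9028 min


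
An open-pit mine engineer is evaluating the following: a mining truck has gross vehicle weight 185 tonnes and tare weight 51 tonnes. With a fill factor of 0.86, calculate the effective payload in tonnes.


115.24 tonnes

Maximum payload = gross - tare
= 185 - 51 = 134 tonnes
Effective payload = max payload * fill factor
= 134 * 0.86
= 115.24 tonnes


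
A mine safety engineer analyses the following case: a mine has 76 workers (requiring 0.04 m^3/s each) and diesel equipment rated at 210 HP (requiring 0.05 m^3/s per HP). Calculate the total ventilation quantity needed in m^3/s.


13.54 m^3/s

Airflow for workers:
Q_people = 76 * 0.04 = 3.04 m^3/s
Airflow for diesel equipment:
Q_diesel = 210 * 0.05 = 10.5 m^3/s
Total ventilation:
Q_total = 3.04 + 10.5
= 13.54 m^3/s


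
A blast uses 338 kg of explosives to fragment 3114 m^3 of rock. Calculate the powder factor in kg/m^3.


Powder factor = explosive mass / rock volume
= 338 / 3114
= 0.1085 kg/m^3

0.1085 kg/m^3


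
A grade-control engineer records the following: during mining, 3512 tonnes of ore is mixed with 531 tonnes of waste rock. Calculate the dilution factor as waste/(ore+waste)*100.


Total material = ore + waste
= 3512 + 531 = 4043 tonnes
Dilution = waste / total * 100
= 531 / 4043 * 100
= 0.1313381153 * 100
= 13.1338%

13.1338%


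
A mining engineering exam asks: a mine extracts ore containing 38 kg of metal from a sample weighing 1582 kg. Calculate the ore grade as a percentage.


2.402%

Ore grade = (metal mass / ore mass) * 100
= (38 / 1582) * 100
= 0.02402022756 * 100
= 2.402%


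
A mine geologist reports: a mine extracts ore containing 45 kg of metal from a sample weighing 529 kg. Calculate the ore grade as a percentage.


8.5066%

Ore grade = (metal mass / ore mass) * 100
= (45 / 529) * 100
= 0.08506616257 * 100
= 8.5066%


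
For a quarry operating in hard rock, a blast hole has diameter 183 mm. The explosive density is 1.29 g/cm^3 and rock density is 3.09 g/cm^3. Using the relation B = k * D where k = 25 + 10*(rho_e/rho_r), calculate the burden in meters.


First, compute k:
rho_e / rho_r = 1.29 / 3.09 = 0.4174757282
k = 25 + 10 * 0.4174757282 = 29.17475728
Then, compute burden:
B = k * D / 1000 = 29.17475728 * 183 / 1000
= 5338.980583 / 1000
= 5.339 m

5.339 m


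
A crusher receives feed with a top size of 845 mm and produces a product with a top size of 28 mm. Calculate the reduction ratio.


Reduction ratio = feed size / product size
= 845 / 28
= 30.1786

30.1786


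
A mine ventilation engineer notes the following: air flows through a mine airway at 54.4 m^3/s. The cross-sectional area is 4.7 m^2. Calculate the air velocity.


Velocity = flow rate / cross-sectional area
= 54.4 / 4.7
= 11.5745 m/s

11.5745 m/s


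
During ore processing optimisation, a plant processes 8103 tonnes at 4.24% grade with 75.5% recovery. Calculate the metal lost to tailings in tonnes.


Total metal in feed:
= 8103 * 4.24 / 100 = 343.5672 tonnes
Metal recovered:
= 343.5672 * 75.5 / 100 = 259.393236 tonnes
Metal lost to tailings:
= 343.5672 - 259.393236
= 84.174 tonnes

84.174 tonnes


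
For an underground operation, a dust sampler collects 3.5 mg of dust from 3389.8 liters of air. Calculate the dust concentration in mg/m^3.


Convert liters to m^3: 1 m^3 = 1000 L
Concentration = mass / volume * 1000
= 3.5 / 3389.8 * 1000
= 0.001032509293 * 1000
= 1.0325 mg/m^3

1.0325 mg/m^3


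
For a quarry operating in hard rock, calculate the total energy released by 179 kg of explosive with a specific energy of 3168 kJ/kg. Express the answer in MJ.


Energy = mass * specific_energy / 1000
= 179 * 3168 / 1000
= 567072 / 1000
= 567.072 MJ

567.072 MJ


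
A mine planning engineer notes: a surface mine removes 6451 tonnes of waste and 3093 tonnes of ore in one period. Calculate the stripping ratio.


Stripping ratio = waste tonnage / ore tonnage
= 6451 / 3093
= 2.0857

2.0857


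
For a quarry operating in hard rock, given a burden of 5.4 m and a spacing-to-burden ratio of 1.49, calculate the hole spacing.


Spacing = burden * ratio
= 5.4 * 1.49
= 8.046 m

8.046 m


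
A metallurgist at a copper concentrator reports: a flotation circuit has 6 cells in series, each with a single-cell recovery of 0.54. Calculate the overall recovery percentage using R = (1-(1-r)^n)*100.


Complement of single-cell recovery:
1 - r = 1 - 0.54 = 0.46
Raise to power n:
(1 - r)^6 = 0.46^6 = 0.009474296896
Overall recovery:
R = (1 - 0.009474296896) * 100
= 99.0526%

99.0526%


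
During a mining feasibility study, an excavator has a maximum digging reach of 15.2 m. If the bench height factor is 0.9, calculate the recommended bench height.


Bench height = reach * factor
= 15.2 * 0.9
= 13.68 m

13.68 m


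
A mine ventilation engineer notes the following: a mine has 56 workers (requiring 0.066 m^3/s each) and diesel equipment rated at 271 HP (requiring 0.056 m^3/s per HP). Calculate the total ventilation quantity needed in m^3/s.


18.872 m^3/s

Airflow for workers:
Q_people = 56 * 0.066 = 3.696 m^3/s
Airflow for diesel equipment:
Q_diesel = 271 * 0.056 = 15.176 m^3/s
Total ventilation:
Q_total = 3.696 + 15.176
= 18.872 m^3/s


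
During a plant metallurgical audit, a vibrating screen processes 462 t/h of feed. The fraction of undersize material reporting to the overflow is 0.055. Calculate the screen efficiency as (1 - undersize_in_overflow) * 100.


94.5%

Screen efficiency = (1 - fraction of undersize in overflow) * 100
= (1 - 0.055) * 100
= 0.945 * 100
= 94.5%


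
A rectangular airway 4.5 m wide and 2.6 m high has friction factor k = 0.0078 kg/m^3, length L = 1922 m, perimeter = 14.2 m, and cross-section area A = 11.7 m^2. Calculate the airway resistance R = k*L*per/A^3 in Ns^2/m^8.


0.1329 Ns^2/m^8

Compute the numerator:
k * L * per = 0.0078 * 1922 * 14.2
= 212.88072
Compute the denominator:
A^3 = 11.7^3 = 1601.613
Resistance:
R = 212.88072 / 1601.613
= 0.1329 Ns^2/m^8


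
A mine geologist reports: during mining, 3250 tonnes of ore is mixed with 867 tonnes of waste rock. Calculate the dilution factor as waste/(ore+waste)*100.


Total material = ore + waste
= 3250 + 867 = 4117 tonnes
Dilution = waste / total * 100
= 867 / 4117 * 100
= 0.2105902356 * 100
= 21.059%

21.059%


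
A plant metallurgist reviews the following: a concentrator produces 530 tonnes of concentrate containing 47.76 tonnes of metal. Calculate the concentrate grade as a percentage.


Grade = (metal in concentrate / concentrate mass) * 100
= (47.76 / 530) * 100
= 0.09011320755 * 100
= 9.0113%

9.0113%


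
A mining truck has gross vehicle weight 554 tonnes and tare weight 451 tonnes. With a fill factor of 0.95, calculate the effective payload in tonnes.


Maximum payload = gross - tare
= 554 - 451 = 103 tonnes
Effective payload = max payload * fill factor
= 103 * 0.95
= 97.85 tonnes

97.85 tonnes


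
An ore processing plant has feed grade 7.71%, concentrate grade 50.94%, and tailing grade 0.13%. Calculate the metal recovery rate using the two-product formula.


Using the two-product formula:
R = 100 * c * (f - t) / (f * (c - t))
Numerator = 100 * 50.94 * (7.71 - 0.13)
= 100 * 50.94 * 7.58
= 38612.52
Denominator = 7.71 * (50.94 - 0.13)
= 7.71 * 50.81
= 391.7451
R = 38612.52 / 391.7451
= 98.5654%

98.5654%


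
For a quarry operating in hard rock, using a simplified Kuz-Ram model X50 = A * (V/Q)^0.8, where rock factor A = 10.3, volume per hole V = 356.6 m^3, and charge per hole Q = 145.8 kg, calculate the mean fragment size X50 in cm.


Compute V/Q:
V/Q = 356.6 / 145.8 = 2.445816187
Raise to the power 0.8:
(V/Q)^0.8 = 2.445816187^0.8 = 2.045215389
Multiply by A:
X50 = 10.3 * 2.045215389
= 21.0657 cm

21.0657 cm


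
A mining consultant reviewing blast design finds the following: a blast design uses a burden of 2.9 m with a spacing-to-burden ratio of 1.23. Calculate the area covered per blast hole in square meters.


10.3443 m^2

First, find the spacing:
Spacing = burden * ratio = 2.9 * 1.23
= 3.567 m
Then, calculate the area:
Area = burden * spacing = 2.9 * 3.567
= 10.3443 m^2
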